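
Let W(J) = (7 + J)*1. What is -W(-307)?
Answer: 300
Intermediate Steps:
W(J) = 7 + J
-W(-307) = -(7 - 307) = -1*(-300) = 300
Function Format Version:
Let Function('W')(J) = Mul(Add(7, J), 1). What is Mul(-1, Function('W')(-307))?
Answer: 300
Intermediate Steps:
Function('W')(J) = Add(7, J)
Mul(-1, Function('W')(-307)) = Mul(-1, Add(7, -307)) = Mul(-1, -300) = 300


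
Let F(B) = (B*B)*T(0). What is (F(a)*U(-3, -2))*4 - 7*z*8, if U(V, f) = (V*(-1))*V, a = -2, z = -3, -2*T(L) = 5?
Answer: 528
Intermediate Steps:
T(L) = -5/2 (T(L) = -½*5 = -5/2)
U(V, f) = -V² (U(V, f) = (-V)*V = -V²)
F(B) = -5*B²/2 (F(B) = (B*B)*(-5/2) = B²*(-5/2) = -5*B²/2)
(F(a)*U(-3, -2))*4 - 7*z*8 = ((-5/2*(-2)²)*(-1*(-3)²))*4 - 7*(-3)*8 = ((-5/2*4)*(-1*9))*4 - (-21)*8 = -10*(-9)*4 - 1*(-168) = 90*4 + 168 = 360 + 168 = 528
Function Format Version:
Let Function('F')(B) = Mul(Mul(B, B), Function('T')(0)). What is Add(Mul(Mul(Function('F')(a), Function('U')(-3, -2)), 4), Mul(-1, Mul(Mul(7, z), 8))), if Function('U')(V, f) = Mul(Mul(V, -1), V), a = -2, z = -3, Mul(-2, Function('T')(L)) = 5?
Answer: 528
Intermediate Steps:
Function('T')(L) = Rational(-5, 2) (Function('T')(L) = Mul(Rational(-1, 2), 5) = Rational(-5, 2))
Function('U')(V, f) = Mul(-1, Pow(V, 2)) (Function('U')(V, f) = Mul(Mul(-1, V), V) = Mul(-1, Pow(V, 2)))
Function('F')(B) = Mul(Rational(-5, 2), Pow(B, 2)) (Function('F')(B) = Mul(Mul(B, B), Rational(-5, 2)) = Mul(Pow(B, 2), Rational(-5, 2)) = Mul(Rational(-5, 2), Pow(B, 2)))
Add(Mul(Mul(Function('F')(a), Function('U')(-3, -2)), 4), Mul(-1, Mul(Mul(7, z), 8))) = Add(Mul(Mul(Mul(Rational(-5, 2), Pow(-2, 2)), Mul(-1, Pow(-3, 2))), 4), Mul(-1, Mul(Mul(7, -3), 8))) = Add(Mul(Mul(Mul(Rational(-5, 2), 4), Mul(-1, 9)), 4), Mul(-1, Mul(-21, 8))) = Add(Mul(Mul(-10, -9), 4), Mul(-1, -168)) = Add(Mul(90, 4), 168) = Add(360, 168) = 528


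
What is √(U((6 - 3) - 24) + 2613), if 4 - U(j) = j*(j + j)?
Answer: √1735 ≈ 41.653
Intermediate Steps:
U(j) = 4 - 2*j² (U(j) = 4 - j*(j + j) = 4 - j*2*j = 4 - 2*j²)
√(U((6 - 3) - 24) + 2613) = √((4 - 2*((6 - 3) - 24)²) + 2613) = √((4 - 2*(3 - 24)²) + 2613) = √((4 - 2*(-21)²) + 2613) = √((4 - 2*441) + 2613) = √((4 - 882) + 2613) = √(-878 + 2613) = √1735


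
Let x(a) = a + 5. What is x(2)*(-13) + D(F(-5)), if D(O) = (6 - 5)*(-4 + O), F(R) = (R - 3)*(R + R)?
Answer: -15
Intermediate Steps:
F(R) = 2*R*(-3 + R) (F(R) = (-3 + R)*(2*R) = 2*R*(-3 + R))
x(a) = 5 + a
D(O) = -4 + O (D(O) = 1*(-4 + O) = -4 + O)
x(2)*(-13) + D(F(-5)) = (5 + 2)*(-13) + (-4 + 2*(-5)*(-3 - 5)) = 7*(-13) + (-4 + 2*(-5)*(-8)) = -91 + (-4 + 80) = -91 + 76 = -15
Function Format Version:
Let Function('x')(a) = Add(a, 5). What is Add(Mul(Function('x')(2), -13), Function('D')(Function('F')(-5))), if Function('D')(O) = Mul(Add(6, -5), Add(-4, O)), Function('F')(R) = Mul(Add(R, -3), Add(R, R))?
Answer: -15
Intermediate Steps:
Function('F')(R) = Mul(2, R, Add(-3, R)) (Function('F')(R) = Mul(Add(-3, R), Mul(2, R)) = Mul(2, R, Add(-3, R)))
Function('x')(a) = Add(5, a)
Function('D')(O) = Add(-4, O) (Function('D')(O) = Mul(1, Add(-4, O)) = Add(-4, O))
Add(Mul(Function('x')(2), -13), Function('D')(Function('F')(-5))) = Add(Mul(Add(5, 2), -13), Add(-4, Mul(2, -5, Add(-3, -5)))) = Add(Mul(7, -13), Add(-4, Mul(2, -5, -8))) = Add(-91, Add(-4, 80)) = Add(-91, 76) = -15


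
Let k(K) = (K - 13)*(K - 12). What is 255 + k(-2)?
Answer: 465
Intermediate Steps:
k(K) = (-13 + K)*(-12 + K)
255 + k(-2) = 255 + (156 + (-2)² - 25*(-2)) = 255 + (156 + 4 + 50) = 255 + 210 = 465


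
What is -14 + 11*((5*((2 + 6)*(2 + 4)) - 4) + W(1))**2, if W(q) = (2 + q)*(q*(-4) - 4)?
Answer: 494370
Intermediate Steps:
W(q) = (-4 - 4*q)*(2 + q) (W(q) = (2 + q)*(-4*q - 4) = (2 + q)*(-4 - 4*q) = (-4 - 4*q)*(2 + q))
-14 + 11*((5*((2 + 6)*(2 + 4)) - 4) + W(1))**2 = -14 + 11*((5*((2 + 6)*(2 + 4)) - 4) + (-8 - 12*1 - 4*1**2))**2 = -14 + 11*((5*(8*6) - 4) + (-8 - 12 - 4*1))**2 = -14 + 11*((5*48 - 4) + (-8 - 12 - 4))**2 = -14 + 11*((240 - 4) - 24)**2 = -14 + 11*(236 - 24)**2 = -14 + 11*212**2 = -14 + 11*44944 = -14 + 494384 = 494370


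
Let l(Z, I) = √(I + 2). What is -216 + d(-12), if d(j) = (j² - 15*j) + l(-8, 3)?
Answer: 108 + √5 ≈ 110.24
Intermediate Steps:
l(Z, I) = √(2 + I)
d(j) = √5 + j² - 15*j (d(j) = (j² - 15*j) + √(2 + 3) = (j² - 15*j) + √5 = √5 + j² - 15*j)
-216 + d(-12) = -216 + (√5 + (-12)² - 15*(-12)) = -216 + (√5 + 144 + 180) = -216 + (324 + √5) = 108 + √5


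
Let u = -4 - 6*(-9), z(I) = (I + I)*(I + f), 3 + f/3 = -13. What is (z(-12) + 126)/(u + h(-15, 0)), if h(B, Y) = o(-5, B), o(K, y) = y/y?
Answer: 522/17 ≈ 30.706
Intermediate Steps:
f = -48 (f = -9 + 3*(-13) = -9 - 39 = -48)
o(K, y) = 1
h(B, Y) = 1
z(I) = 2*I*(-48 + I) (z(I) = (I + I)*(I - 48) = (2*I)*(-48 + I) = 2*I*(-48 + I))
u = 50 (u = -4 + 54 = 50)
(z(-12) + 126)/(u + h(-15, 0)) = (2*(-12)*(-48 - 12) + 126)/(50 + 1) = (2*(-12)*(-60) + 126)/51 = (1440 + 126)*(1/51) = 1566*(1/51) = 522/17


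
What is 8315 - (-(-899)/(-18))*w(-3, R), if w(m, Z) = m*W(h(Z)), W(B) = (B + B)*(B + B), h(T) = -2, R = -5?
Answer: 17753/3 ≈ 5917.7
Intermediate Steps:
W(B) = 4*B**2 (W(B) = (2*B)*(2*B) = 4*B**2)
w(m, Z) = 16*m (w(m, Z) = m*(4*(-2)**2) = m*(4*4) = m*16 = 16*m)
8315 - (-(-899)/(-18))*w(-3, R) = 8315 - (-(-899)/(-18))*16*(-3) = 8315 - (-(-899)*(-1)/18)*(-48) = 8315 - (-29*31/18)*(-48) = 8315 - (-899)*(-48)/18 = 8315 - 1*7192/3 = 8315 - 7192/3 = 17753/3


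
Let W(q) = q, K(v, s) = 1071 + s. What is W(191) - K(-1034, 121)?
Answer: -1001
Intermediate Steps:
W(191) - K(-1034, 121) = 191 - (1071 + 121) = 191 - 1*1192 = 191 - 1192 = -1001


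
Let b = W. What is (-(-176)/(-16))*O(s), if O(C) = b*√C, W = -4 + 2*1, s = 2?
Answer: 22*√2 ≈ 31.113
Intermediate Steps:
W = -2 (W = -4 + 2 = -2)
b = -2
O(C) = -2*√C
(-(-176)/(-16))*O(s) = (-(-176)/(-16))*(-2*√2) = (-(-176)*(-1)/16)*(-2*√2) = (-11*1)*(-2*√2) = -(-22)*√2 = 22*√2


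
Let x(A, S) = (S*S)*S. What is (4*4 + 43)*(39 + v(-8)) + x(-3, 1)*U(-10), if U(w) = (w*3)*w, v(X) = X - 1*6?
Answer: 1775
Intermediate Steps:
v(X) = -6 + X (v(X) = X - 6 = -6 + X)
U(w) = 3*w**2 (U(w) = (3*w)*w = 3*w**2)
x(A, S) = S**3 (x(A, S) = S**2*S = S**3)
(4*4 + 43)*(39 + v(-8)) + x(-3, 1)*U(-10) = (4*4 + 43)*(39 + (-6 - 8)) + 1**3*(3*(-10)**2) = (16 + 43)*(39 - 14) + 1*(3*100) = 59*25 + 1*300 = 1475 + 300 = 1775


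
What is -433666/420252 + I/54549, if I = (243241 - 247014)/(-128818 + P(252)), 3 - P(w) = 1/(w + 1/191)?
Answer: -555581015139358529/538396264096571727 ≈ -1.0319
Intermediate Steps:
P(w) = 3 - 1/(1/191 + w) (P(w) = 3 - 1/(w + 1/191) = 3 - 1/(1/191 + w))
I = 16509619/563659326 (I = (243241 - 247014)/(-128818 + (-188 + 573*252)/(1 + 191*252)) = -3773/(-128818 + (-188 + 144396)/(1 + 48132)) = -3773/(-128818 + 144208/48133) = -3773/(-6200252586/48133) = -3773*(-48133/6200252586) = 16509619/563659326 ≈ 0.029290)
-433666/420252 + I/54549 = -433666/420252 + (16509619/563659326)/54549 = -433666*1/420252 + (16509619/563659326)*(1/54549) = -216833/210126 + 16509619/30747052573974 = -555581015139358529/538396264096571727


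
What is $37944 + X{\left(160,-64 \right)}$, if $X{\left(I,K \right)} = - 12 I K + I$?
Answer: $160984$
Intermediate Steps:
$X{\left(I,K \right)} = I - 12 I K$ ($X{\left(I,K \right)} = - 12 I K + I = I - 12 I K$)
$37944 + X{\left(160,-64 \right)} = 37944 + 160 \left(1 - -768\right) = 37944 + 160 \left(1 + 768\right) = 37944 + 160 \cdot 769 = 37944 + 123040 = 160984$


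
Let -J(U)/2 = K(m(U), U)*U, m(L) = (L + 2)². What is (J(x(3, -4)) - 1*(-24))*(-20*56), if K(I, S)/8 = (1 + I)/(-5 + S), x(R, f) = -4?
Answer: 116480/9 ≈ 12942.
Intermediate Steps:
m(L) = (2 + L)²
K(I, S) = 8*(1 + I)/(-5 + S) (K(I, S) = 8*((1 + I)/(-5 + S)) = 8*(1 + I)/(-5 + S))
J(U) = -16*U*(1 + (2 + U)²)/(-5 + U) (J(U) = -2*8*(1 + (2 + U)²)/(-5 + U)*U = -16*U*(1 + (2 + U)²)/(-5 + U))
(J(x(3, -4)) - 1*(-24))*(-20*56) = (-16*(-4)*(1 + (2 - 4)²)/(-5 - 4) - 1*(-24))*(-20*56) = (-16*(-4)*(1 + (-2)²)/(-9) + 24)*(-1120) = (-16*(-4)*(-⅑)*(1 + 4) + 24)*(-1120) = (-16*(-4)*(-⅑)*5 + 24)*(-1120) = (-320/9 + 24)*(-1120) = -104/9*(-1120) = 116480/9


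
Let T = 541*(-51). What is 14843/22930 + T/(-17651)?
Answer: 894655423/404737430 ≈ 2.2105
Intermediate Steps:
T = -27591
14843/22930 + T/(-17651) = 14843/22930 - 27591/(-17651) = 14843*(1/22930) - 27591*(-1/17651) = 14843/22930 + 27591/17651 = 894655423/404737430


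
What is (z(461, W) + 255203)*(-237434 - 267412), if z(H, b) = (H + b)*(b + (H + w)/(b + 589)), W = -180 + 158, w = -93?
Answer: -2606231331766/21 ≈ -1.2411e+11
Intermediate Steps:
W = -22
z(H, b) = (H + b)*(b + (-93 + H)/(589 + b)) (z(H, b) = (H + b)*(b + (H - 93)/(b + 589)) = (H + b)*(b + (-93 + H)/(589 + b)))
(z(461, W) + 255203)*(-237434 - 267412) = ((461² + (-22)³ - 93*461 - 93*(-22) + 589*(-22)² + 461*(-22)² + 590*461*(-22))/(589 - 22) + 255203)*(-237434 - 267412) = ((212521 - 10648 - 42873 + 2046 + 589*484 + 461*484 - 5983780)/567 + 255203)*(-504846) = ((212521 - 10648 - 42873 + 2046 + 285076 + 223124 - 5983780)/567 + 255203)*(-504846) = ((1/567)*(-5314534) + 255203)*(-504846) = (-5314534/567 + 255203)*(-504846) = (139385567/567)*(-504846) = -2606231331766/21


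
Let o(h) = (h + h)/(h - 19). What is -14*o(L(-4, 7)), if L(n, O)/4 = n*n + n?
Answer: -1344/29 ≈ -46.345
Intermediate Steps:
L(n, O) = 4*n + 4*n² (L(n, O) = 4*(n*n + n) = 4*(n² + n) = 4*(n + n²) = 4*n + 4*n²)
o(h) = 2*h/(-19 + h) (o(h) = (2*h)/(-19 + h) = 2*h/(-19 + h))
-14*o(L(-4, 7)) = -28*4*(-4)*(1 - 4)/(-19 + 4*(-4)*(1 - 4)) = -28*4*(-4)*(-3)/(-19 + 4*(-4)*(-3)) = -28*48/(-19 + 48) = -28*48/29 = -14*96/29 = -1344/29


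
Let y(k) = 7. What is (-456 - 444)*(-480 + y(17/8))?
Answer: 425700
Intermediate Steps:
(-456 - 444)*(-480 + y(17/8)) = (-456 - 444)*(-480 + 7) = -900*(-473) = 425700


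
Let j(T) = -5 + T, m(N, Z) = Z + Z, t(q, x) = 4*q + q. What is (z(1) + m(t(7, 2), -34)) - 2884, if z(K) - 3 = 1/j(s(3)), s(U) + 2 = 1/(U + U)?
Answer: -120915/41 ≈ -2949.1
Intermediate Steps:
t(q, x) = 5*q
m(N, Z) = 2*Z
s(U) = -2 + 1/(2*U) (s(U) = -2 + 1/(U + U) = -2 + 1/(2*U))
z(K) = 117/41 (z(K) = 3 + 1/(-5 + (-2 + (½)/3)) = 3 + 1/(-5 + (-2 + (½)*(⅓))) = 3 + 1/(-5 + (-2 + ⅙)) = 3 + 1/(-5 - 11/6) = 3 + 1/(-41/6) = 3 - 6/41 = 117/41)
(z(1) + m(t(7, 2), -34)) - 2884 = (117/41 + 2*(-34)) - 2884 = (117/41 - 68) - 2884 = -2671/41 - 2884 = -120915/41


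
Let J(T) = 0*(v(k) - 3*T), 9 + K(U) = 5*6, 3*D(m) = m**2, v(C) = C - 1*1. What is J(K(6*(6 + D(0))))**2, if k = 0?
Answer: 0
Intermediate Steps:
v(C) = -1 + C (v(C) = C - 1 = -1 + C)
D(m) = m**2/3
K(U) = 21 (K(U) = -9 + 5*6 = -9 + 30 = 21)
J(T) = 0 (J(T) = 0*((-1 + 0) - 3*T) = 0*(-1 - 3*T) = 0)
J(K(6*(6 + D(0))))**2 = 0**2 = 0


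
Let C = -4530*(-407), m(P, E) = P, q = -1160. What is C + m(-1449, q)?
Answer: 1842261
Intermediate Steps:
C = 1843710
C + m(-1449, q) = 1843710 - 1449 = 1842261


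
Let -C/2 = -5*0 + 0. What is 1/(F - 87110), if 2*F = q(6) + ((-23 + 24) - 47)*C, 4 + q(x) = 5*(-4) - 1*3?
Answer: -2/174247 ≈ -1.1478e-5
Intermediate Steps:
C = 0 (C = -2*(-5*0 + 0) = -2*(0 + 0) = -2*0 = 0)
q(x) = -27 (q(x) = -4 + (5*(-4) - 1*3) = -4 + (-20 - 3) = -4 - 23 = -27)
F = -27/2 (F = (-27 + ((-23 + 24) - 47)*0)/2 = (-27 + (1 - 47)*0)/2 = (-27 - 46*0)/2 = (-27 + 0)/2 = (½)*(-27) = -27/2 ≈ -13.500)
1/(F - 87110) = 1/(-27/2 - 87110) = 1/(-174247/2) = -2/174247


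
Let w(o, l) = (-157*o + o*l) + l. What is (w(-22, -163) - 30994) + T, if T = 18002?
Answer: -6115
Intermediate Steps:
w(o, l) = l - 157*o + l*o (w(o, l) = (-157*o + l*o) + l = l - 157*o + l*o)
(w(-22, -163) - 30994) + T = ((-163 - 157*(-22) - 163*(-22)) - 30994) + 18002 = ((-163 + 3454 + 3586) - 30994) + 18002 = (6877 - 30994) + 18002 = -24117 + 18002 = -6115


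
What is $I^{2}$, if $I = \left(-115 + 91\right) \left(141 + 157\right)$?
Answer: $51151104$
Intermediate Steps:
$I = -7152$ ($I = \left(-24\right) 298 = -7152$)
$I^{2} = \left(-7152\right)^{2} = 51151104$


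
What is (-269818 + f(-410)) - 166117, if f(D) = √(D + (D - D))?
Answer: -435935 + I*√410 ≈ -4.3594e+5 + 20.248*I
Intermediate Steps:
f(D) = √D (f(D) = √(D + 0) = √D)
(-269818 + f(-410)) - 166117 = (-269818 + √(-410)) - 166117 = (-269818 + I*√410) - 166117 = -435935 + I*√410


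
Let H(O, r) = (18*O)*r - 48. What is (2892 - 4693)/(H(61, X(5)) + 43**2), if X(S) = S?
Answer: -1801/7291 ≈ -0.24702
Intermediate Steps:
H(O, r) = -48 + 18*O*r (H(O, r) = 18*O*r - 48 = -48 + 18*O*r)
(2892 - 4693)/(H(61, X(5)) + 43**2) = (2892 - 4693)/((-48 + 18*61*5) + 43**2) = -1801/((-48 + 5490) + 1849) = -1801/(5442 + 1849) = -1801/7291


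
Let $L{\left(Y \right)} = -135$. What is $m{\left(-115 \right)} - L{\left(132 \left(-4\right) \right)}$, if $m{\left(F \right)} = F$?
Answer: $20$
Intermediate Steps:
$m{\left(-115 \right)} - L{\left(132 \left(-4\right) \right)} = -115 - -135 = -115 + 135 = 20$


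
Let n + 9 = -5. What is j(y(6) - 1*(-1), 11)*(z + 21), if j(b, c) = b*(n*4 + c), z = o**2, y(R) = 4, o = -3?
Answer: -6750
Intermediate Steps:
n = -14 (n = -9 - 5 = -14)
z = 9 (z = (-3)**2 = 9)
j(b, c) = b*(-56 + c) (j(b, c) = b*(-14*4 + c) = b*(-56 + c))
j(y(6) - 1*(-1), 11)*(z + 21) = ((4 - 1*(-1))*(-56 + 11))*(9 + 21) = ((4 + 1)*(-45))*30 = (5*(-45))*30 = -225*30 = -6750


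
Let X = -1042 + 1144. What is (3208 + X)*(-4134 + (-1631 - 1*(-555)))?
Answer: -17245100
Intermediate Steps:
X = 102
(3208 + X)*(-4134 + (-1631 - 1*(-555))) = (3208 + 102)*(-4134 + (-1631 - 1*(-555))) = 3310*(-4134 + (-1631 + 555)) = 3310*(-4134 - 1076) = 3310*(-5210) = -17245100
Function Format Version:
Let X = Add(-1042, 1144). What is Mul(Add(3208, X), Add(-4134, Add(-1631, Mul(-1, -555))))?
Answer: -17245100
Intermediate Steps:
X = 102
Mul(Add(3208, X), Add(-4134, Add(-1631, Mul(-1, -555)))) = Mul(Add(3208, 102), Add(-4134, Add(-1631, Mul(-1, -555)))) = Mul(3310, Add(-4134, Add(-1631, 555))) = Mul(3310, Add(-4134, -1076)) = Mul(3310, -5210) = -17245100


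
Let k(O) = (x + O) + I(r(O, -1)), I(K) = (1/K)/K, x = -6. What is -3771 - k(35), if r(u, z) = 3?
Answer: -34201/9 ≈ -3800.1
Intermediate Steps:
I(K) = K**(-2) (I(K) = 1/(K*K) = K**(-2))
k(O) = -53/9 + O (k(O) = (-6 + O) + 3**(-2) = (-6 + O) + 1/9 = -53/9 + O)
-3771 - k(35) = -3771 - (-53/9 + 35) = -3771 - 1*262/9 = -3771 - 262/9 = -34201/9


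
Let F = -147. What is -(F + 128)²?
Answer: -361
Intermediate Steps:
-(F + 128)² = -(-147 + 128)² = -1*(-19)² = -1*361 = -361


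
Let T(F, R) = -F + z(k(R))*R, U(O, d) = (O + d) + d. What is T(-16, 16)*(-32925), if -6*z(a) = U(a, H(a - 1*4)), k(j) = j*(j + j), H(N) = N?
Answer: 133631600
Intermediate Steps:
U(O, d) = O + 2*d
k(j) = 2*j**2 (k(j) = j*(2*j) = 2*j**2)
z(a) = 4/3 - a/2 (z(a) = -(a + 2*(a - 1*4))/6 = -(a + 2*(a - 4))/6 = -(a + 2*(-4 + a))/6 = -(a + (-8 + 2*a))/6 = -(-8 + 3*a)/6 = 4/3 - a/2)
T(F, R) = -F + R*(4/3 - R**2) (T(F, R) = -F + (4/3 - R**2)*R = -F + R*(4/3 - R**2))
T(-16, 16)*(-32925) = (-1*(-16) - 1*16**3 + (4/3)*16)*(-32925) = (16 - 1*4096 + 64/3)*(-32925) = (16 - 4096 + 64/3)*(-32925) = -12176/3*(-32925) = 133631600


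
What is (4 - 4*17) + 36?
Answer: -28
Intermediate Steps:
(4 - 4*17) + 36 = (4 - 68) + 36 = -64 + 36 = -28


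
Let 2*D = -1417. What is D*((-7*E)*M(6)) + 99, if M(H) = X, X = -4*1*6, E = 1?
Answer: -118929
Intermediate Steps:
X = -24 (X = -4*6 = -24)
M(H) = -24
D = -1417/2 (D = (1/2)*(-1417) = -1417/2 ≈ -708.50)
D*((-7*E)*M(6)) + 99 = -1417*(-7*1)*(-24)/2 + 99 = -(-9919)*(-24)/2 + 99 = -1417/2*168 + 99 = -119028 + 99 = -118929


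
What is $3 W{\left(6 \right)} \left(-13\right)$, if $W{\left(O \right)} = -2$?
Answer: $78$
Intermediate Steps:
$3 W{\left(6 \right)} \left(-13\right) = 3 \left(-2\right) \left(-13\right) = \left(-6\right) \left(-13\right) = 78$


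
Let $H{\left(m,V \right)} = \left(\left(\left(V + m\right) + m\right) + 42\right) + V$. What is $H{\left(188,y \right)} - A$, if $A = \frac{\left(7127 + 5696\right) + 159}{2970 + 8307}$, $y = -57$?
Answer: $\frac{3415226}{11277} \approx 302.85$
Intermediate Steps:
$H{\left(m,V \right)} = 42 + 2 V + 2 m$ ($H{\left(m,V \right)} = \left(\left(V + 2 m\right) + 42\right) + V = \left(42 + V + 2 m\right) + V = 42 + 2 V + 2 m$)
$A = \frac{12982}{11277}$ ($A = \frac{12823 + 159}{11277} = 12982 \cdot \frac{1}{11277} = \frac{12982}{11277} \approx 1.1512$)
$H{\left(188,y \right)} - A = \left(42 + 2 \left(-57\right) + 2 \cdot 188\right) - \frac{12982}{11277} = \left(42 - 114 + 376\right) - \frac{12982}{11277} = 304 - \frac{12982}{11277} = \frac{3415226}{11277}$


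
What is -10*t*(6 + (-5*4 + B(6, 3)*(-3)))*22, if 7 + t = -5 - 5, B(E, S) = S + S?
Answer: -119680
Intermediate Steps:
B(E, S) = 2*S
t = -17 (t = -7 + (-5 - 5) = -7 - 10 = -17)
-10*t*(6 + (-5*4 + B(6, 3)*(-3)))*22 = -(-170)*(6 + (-5*4 + (2*3)*(-3)))*22 = -(-170)*(6 + (-20 + 6*(-3)))*22 = -(-170)*(6 + (-20 - 18))*22 = -(-170)*(6 - 38)*22 = -(-170)*(-32)*22 = -10*544*22 = -5440*22 = -119680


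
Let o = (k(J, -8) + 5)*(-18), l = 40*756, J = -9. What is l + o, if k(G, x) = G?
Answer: 30312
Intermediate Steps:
l = 30240
o = 72 (o = (-9 + 5)*(-18) = -4*(-18) = 72)
l + o = 30240 + 72 = 30312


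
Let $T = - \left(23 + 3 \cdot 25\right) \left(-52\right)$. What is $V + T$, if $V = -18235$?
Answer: $-13139$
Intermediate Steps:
$T = 5096$ ($T = - \left(23 + 75\right) \left(-52\right) = - 98 \left(-52\right) = \left(-1\right) \left(-5096\right) = 5096$)
$V + T = -18235 + 5096 = -13139$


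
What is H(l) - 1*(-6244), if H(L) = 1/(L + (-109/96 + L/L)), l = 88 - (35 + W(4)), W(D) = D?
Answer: 29290700/4691 ≈ 6244.0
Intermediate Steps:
l = 49 (l = 88 - (35 + 4) = 88 - 1*39 = 88 - 39 = 49)
H(L) = 1/(-13/96 + L) (H(L) = 1/(L + (-109*1/96 + 1)) = 1/(L + (-109/96 + 1)) = 1/(L - 13/96) = 1/(-13/96 + L))
H(l) - 1*(-6244) = 96/(-13 + 96*49) - 1*(-6244) = 96/(-13 + 4704) + 6244 = 96/4691 + 6244 = 29290700/4691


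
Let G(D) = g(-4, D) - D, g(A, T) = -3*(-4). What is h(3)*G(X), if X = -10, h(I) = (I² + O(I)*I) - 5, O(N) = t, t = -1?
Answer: 22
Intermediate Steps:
O(N) = -1
h(I) = -5 + I² - I (h(I) = (I² - I) - 5 = -5 + I² - I)
g(A, T) = 12
G(D) = 12 - D
h(3)*G(X) = (-5 + 3² - 1*3)*(12 - 1*(-10)) = (-5 + 9 - 3)*(12 + 10) = 1*22 = 22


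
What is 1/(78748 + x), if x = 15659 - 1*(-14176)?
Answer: 1/108583 ≈ 9.2095e-6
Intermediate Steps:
x = 29835 (x = 15659 + 14176 = 29835)
1/(78748 + x) = 1/(78748 + 29835) = 1/108583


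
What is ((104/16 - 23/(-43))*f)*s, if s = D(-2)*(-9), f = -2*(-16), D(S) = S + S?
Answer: 348480/43 ≈ 8104.2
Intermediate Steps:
D(S) = 2*S
f = 32
s = 36 (s = (2*(-2))*(-9) = -4*(-9) = 36)
((104/16 - 23/(-43))*f)*s = ((104/16 - 23/(-43))*32)*36 = ((104*(1/16) - 23*(-1/43))*32)*36 = ((13/2 + 23/43)*32)*36 = ((605/86)*32)*36 = (9680/43)*36 = 348480/43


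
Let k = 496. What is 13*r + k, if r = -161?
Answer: -1597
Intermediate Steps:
13*r + k = 13*(-161) + 496 = -2093 + 496 = -1597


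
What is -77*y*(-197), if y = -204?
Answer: -3094476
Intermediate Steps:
-77*y*(-197) = -77*(-204)*(-197) = 15708*(-197) = -3094476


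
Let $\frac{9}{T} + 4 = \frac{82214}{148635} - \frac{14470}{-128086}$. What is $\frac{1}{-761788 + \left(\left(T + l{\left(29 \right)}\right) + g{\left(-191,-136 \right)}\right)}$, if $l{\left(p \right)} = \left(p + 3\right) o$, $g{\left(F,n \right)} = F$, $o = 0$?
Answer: $- \frac{31735519793}{24181885307632092} \approx -1.3124 \cdot 10^{-6}$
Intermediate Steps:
$T = - \frac{85671281745}{31735519793}$ ($T = \frac{9}{-4 + \left(\frac{82214}{148635} - \frac{14470}{-128086}\right)} = \frac{9}{-4 + \left(82214 \cdot \frac{1}{148635} - - \frac{7235}{64043}\right)} = \frac{9}{-4 + \left(\frac{82214}{148635} + \frac{7235}{64043}\right)} = \frac{9}{-4 + \frac{6340605427}{9519031305}} = \frac{9}{- \frac{31735519793}{9519031305}} = 9 \left(- \frac{9519031305}{31735519793}\right) = - \frac{85671281745}{31735519793} \approx -2.6995$)
$l{\left(p \right)} = 0$ ($l{\left(p \right)} = \left(p + 3\right) 0 = \left(3 + p\right) 0 = 0$)
$\frac{1}{-761788 + \left(\left(T + l{\left(29 \right)}\right) + g{\left(-191,-136 \right)}\right)} = \frac{1}{-761788 + \left(\left(- \frac{85671281745}{31735519793} + 0\right) - 191\right)} = \frac{1}{-761788 - \frac{6147155562208}{31735519793}} = \frac{1}{- \frac{24181885307632092}{31735519793}} = - \frac{31735519793}{24181885307632092}$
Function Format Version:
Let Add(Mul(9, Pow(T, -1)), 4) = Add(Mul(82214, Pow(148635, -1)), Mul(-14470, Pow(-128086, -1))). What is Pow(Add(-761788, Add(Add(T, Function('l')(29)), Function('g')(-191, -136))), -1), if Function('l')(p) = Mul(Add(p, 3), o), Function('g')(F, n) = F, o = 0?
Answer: Rational(-31735519793, 24181885307632092) ≈ -1.3124e-6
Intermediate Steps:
T = Rational(-85671281745, 31735519793) (T = Mul(9, Pow(Add(-4, Add(Mul(82214, Pow(148635, -1)), Mul(-14470, Pow(-128086, -1)))), -1)) = Mul(9, Pow(Add(-4, Add(Mul(82214, Rational(1, 148635)), Mul(-14470, Rational(-1, 128086)))), -1)) = Mul(9, Pow(Add(-4, Add(Rational(82214, 148635), Rational(7235, 64043))), -1)) = Mul(9, Pow(Add(-4, Rational(6340605427, 9519031305)), -1)) = Mul(9, Pow(Rational(-31735519793, 9519031305), -1)) = Mul(9, Rational(-9519031305, 31735519793)) = Rational(-85671281745, 31735519793) ≈ -2.6995)
Function('l')(p) = 0 (Function('l')(p) = Mul(Add(p, 3), 0) = Mul(Add(3, p), 0) = 0)
Pow(Add(-761788, Add(Add(T, Function('l')(29)), Function('g')(-191, -136))), -1) = Pow(Add(-761788, Add(Add(Rational(-85671281745, 31735519793), 0), -191)), -1) = Pow(Add(-761788, Add(Rational(-85671281745, 31735519793), -191)), -1) = Pow(Add(-761788, Rational(-6147155562208, 31735519793)), -1) = Pow(Rational(-24181885307632092, 31735519793), -1) = Rational(-31735519793, 24181885307632092)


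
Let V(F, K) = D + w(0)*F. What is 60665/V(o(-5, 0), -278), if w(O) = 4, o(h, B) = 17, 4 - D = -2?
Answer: 60665/74 ≈ 819.80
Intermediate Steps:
D = 6 (D = 4 - 1*(-2) = 4 + 2 = 6)
V(F, K) = 6 + 4*F
60665/V(o(-5, 0), -278) = 60665/(6 + 4*17) = 60665/(6 + 68) = 60665/74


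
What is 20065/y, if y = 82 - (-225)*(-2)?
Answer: -20065/368 ≈ -54.524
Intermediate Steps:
y = -368 (y = 82 - 45*10 = 82 - 450 = -368)
20065/y = 20065/(-368) = 20065*(-1/368) = -20065/368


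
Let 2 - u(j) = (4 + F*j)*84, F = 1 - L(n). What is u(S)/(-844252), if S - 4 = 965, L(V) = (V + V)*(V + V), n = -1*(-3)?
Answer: -1424263/422126 ≈ -3.3740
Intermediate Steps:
n = 3
L(V) = 4*V² (L(V) = (2*V)*(2*V) = 4*V²)
S = 969 (S = 4 + 965 = 969)
F = -35 (F = 1 - 4*3² = 1 - 4*9 = 1 - 1*36 = 1 - 36 = -35)
u(j) = -334 + 2940*j (u(j) = 2 - (4 - 35*j)*84 = 2 - (336 - 2940*j) = 2 + (-336 + 2940*j) = -334 + 2940*j)
u(S)/(-844252) = (-334 + 2940*969)/(-844252) = (-334 + 2848860)*(-1/844252) = 2848526*(-1/844252) = -1424263/422126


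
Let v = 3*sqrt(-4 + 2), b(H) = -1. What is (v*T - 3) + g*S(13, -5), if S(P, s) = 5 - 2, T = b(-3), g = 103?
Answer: 306 - 3*I*sqrt(2) ≈ 306.0 - 4.2426*I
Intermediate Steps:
T = -1
v = 3*I*sqrt(2) (v = 3*sqrt(-2) = 3*(I*sqrt(2)) = 3*I*sqrt(2) ≈ 4.2426*I)
S(P, s) = 3
(v*T - 3) + g*S(13, -5) = ((3*I*sqrt(2))*(-1) - 3) + 103*3 = (-3*I*sqrt(2) - 3) + 309 = (-3 - 3*I*sqrt(2)) + 309 = 306 - 3*I*sqrt(2)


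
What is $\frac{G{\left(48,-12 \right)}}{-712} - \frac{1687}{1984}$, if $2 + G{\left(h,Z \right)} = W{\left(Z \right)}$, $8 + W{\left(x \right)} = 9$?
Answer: $- \frac{149895}{176576} \approx -0.8489$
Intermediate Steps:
$W{\left(x \right)} = 1$ ($W{\left(x \right)} = -8 + 9 = 1$)
$G{\left(h,Z \right)} = -1$ ($G{\left(h,Z \right)} = -2 + 1 = -1$)
$\frac{G{\left(48,-12 \right)}}{-712} - \frac{1687}{1984} = - \frac{1}{-712} - \frac{1687}{1984} = \left(-1\right) \left(- \frac{1}{712}\right) - \frac{1687}{1984} = \frac{1}{712} - \frac{1687}{1984} = - \frac{149895}{176576}$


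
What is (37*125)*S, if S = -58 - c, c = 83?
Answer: -652125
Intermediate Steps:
S = -141 (S = -58 - 1*83 = -58 - 83 = -141)
(37*125)*S = (37*125)*(-141) = 4625*(-141) = -652125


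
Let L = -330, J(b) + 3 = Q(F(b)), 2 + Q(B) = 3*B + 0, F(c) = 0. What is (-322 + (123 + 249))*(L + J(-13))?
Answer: -16750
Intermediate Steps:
Q(B) = -2 + 3*B (Q(B) = -2 + (3*B + 0) = -2 + 3*B)
J(b) = -5 (J(b) = -3 + (-2 + 3*0) = -3 + (-2 + 0) = -3 - 2 = -5)
(-322 + (123 + 249))*(L + J(-13)) = (-322 + (123 + 249))*(-330 - 5) = (-322 + 372)*(-335) = 50*(-335) = -16750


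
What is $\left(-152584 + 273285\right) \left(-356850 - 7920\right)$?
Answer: $-44028103770$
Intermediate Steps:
$\left(-152584 + 273285\right) \left(-356850 - 7920\right) = 120701 \left(-364770\right) = -44028103770$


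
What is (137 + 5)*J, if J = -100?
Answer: -14200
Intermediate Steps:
(137 + 5)*J = (137 + 5)*(-100) = 142*(-100) = -14200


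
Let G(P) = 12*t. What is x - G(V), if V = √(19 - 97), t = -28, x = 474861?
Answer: 475197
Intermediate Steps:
V = I*√78 (V = √(-78) = I*√78 ≈ 8.8318*I)
G(P) = -336 (G(P) = 12*(-28) = -336)
x - G(V) = 474861 - 1*(-336) = 474861 + 336 = 475197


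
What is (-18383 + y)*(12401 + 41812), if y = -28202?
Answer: -2525512605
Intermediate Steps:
(-18383 + y)*(12401 + 41812) = (-18383 - 28202)*(12401 + 41812) = -46585*54213 = -2525512605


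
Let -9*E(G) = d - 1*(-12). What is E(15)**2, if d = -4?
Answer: 64/81 ≈ 0.79012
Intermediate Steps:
E(G) = -8/9 (E(G) = -(-4 - 1*(-12))/9 = -(-4 + 12)/9 = -1/9*8 = -8/9)
E(15)**2 = (-8/9)**2 = 64/81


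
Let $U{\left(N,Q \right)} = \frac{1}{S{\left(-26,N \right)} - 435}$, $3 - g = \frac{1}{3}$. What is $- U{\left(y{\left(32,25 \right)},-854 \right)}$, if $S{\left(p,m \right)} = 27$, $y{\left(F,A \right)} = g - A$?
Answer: $\frac{1}{408} \approx 0.002451$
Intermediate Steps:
$g = \frac{8}{3}$ ($g = 3 - \frac{1}{3} = \frac{8}{3} \approx 2.6667$)
$y{\left(F,A \right)} = \frac{8}{3} - A$
$U{\left(N,Q \right)} = - \frac{1}{408}$ ($U{\left(N,Q \right)} = \frac{1}{27 - 435} = \frac{1}{-408} = - \frac{1}{408}$)
$- U{\left(y{\left(32,25 \right)},-854 \right)} = \left(-1\right) \left(- \frac{1}{408}\right) = \frac{1}{408}$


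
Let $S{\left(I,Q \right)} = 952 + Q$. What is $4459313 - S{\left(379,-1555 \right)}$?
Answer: $4459916$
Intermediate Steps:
$4459313 - S{\left(379,-1555 \right)} = 4459313 - \left(952 - 1555\right) = 4459313 - -603 = 4459313 + 603 = 4459916$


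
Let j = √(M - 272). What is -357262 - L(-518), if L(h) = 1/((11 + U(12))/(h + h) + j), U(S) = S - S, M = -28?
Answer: -115034405882906/321988921 + 10732960*I*√3/321988921 ≈ -3.5726e+5 + 0.057735*I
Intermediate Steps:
U(S) = 0
j = 10*I*√3 (j = √(-28 - 272) = √(-300) = 10*I*√3 ≈ 17.32*I)
L(h) = 1/(11/(2*h) + 10*I*√3) (L(h) = 1/((11 + 0)/(h + h) + 10*I*√3) = 1/(11/((2*h)) + 10*I*√3) = 1/(11*(1/(2*h)) + 10*I*√3) = 1/(11/(2*h) + 10*I*√3))
-357262 - L(-518) = -357262 - 2*(-518)/(11 + 20*I*(-518)*√3) = -357262 - 2*(-518)/(11 - 10360*I*√3) = -357262 - (-1036)/(11 - 10360*I*√3) = -357262 + 1036/(11 - 10360*I*√3)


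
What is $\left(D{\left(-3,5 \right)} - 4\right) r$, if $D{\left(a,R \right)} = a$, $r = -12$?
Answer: $84$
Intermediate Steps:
$\left(D{\left(-3,5 \right)} - 4\right) r = \left(-3 - 4\right) \left(-12\right) = \left(-7\right) \left(-12\right) = 84$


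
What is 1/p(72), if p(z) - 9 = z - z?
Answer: ⅑ ≈ 0.11111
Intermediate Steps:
p(z) = 9 (p(z) = 9 + (z - z) = 9 + 0 = 9)
1/p(72) = 1/9 = ⅑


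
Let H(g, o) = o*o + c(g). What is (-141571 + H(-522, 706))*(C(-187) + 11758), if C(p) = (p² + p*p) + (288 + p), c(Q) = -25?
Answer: 29188441480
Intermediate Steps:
H(g, o) = -25 + o² (H(g, o) = o*o - 25 = o² - 25 = -25 + o²)
C(p) = 288 + p + 2*p² (C(p) = (p² + p²) + (288 + p) = 2*p² + (288 + p) = 288 + p + 2*p²)
(-141571 + H(-522, 706))*(C(-187) + 11758) = (-141571 + (-25 + 706²))*((288 - 187 + 2*(-187)²) + 11758) = (-141571 + (-25 + 498436))*((288 - 187 + 2*34969) + 11758) = (-141571 + 498411)*((288 - 187 + 69938) + 11758) = 356840*(70039 + 11758) = 356840*81797 = 29188441480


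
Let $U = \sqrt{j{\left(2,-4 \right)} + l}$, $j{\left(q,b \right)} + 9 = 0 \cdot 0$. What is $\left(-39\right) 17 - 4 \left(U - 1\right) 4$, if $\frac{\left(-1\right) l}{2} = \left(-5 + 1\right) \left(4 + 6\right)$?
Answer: $-10608 + 10608 \sqrt{71} \approx 78777.0$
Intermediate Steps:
$j{\left(q,b \right)} = -9$ ($j{\left(q,b \right)} = -9 + 0 \cdot 0 = -9 + 0 = -9$)
$l = 80$ ($l = - 2 \left(-5 + 1\right) \left(4 + 6\right) = - 2 \left(\left(-4\right) 10\right) = \left(-2\right) \left(-40\right) = 80$)
$U = \sqrt{71}$ ($U = \sqrt{-9 + 80} = \sqrt{71} \approx 8.4261$)
$\left(-39\right) 17 - 4 \left(U - 1\right) 4 = \left(-39\right) 17 - 4 \left(\sqrt{71} - 1\right) 4 = - 663 - 4 \left(\sqrt{71} - 1\right) 4 = - 663 - 4 \left(-1 + \sqrt{71}\right) 4 = - 663 \left(4 - 4 \sqrt{71}\right) 4 = - 663 \left(16 - 16 \sqrt{71}\right) = -10608 + 10608 \sqrt{71}$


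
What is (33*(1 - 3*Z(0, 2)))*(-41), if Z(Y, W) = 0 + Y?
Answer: -1353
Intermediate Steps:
Z(Y, W) = Y
(33*(1 - 3*Z(0, 2)))*(-41) = (33*(1 - 3*0))*(-41) = (33*(1 + 0))*(-41) = (33*1)*(-41) = 33*(-41) = -1353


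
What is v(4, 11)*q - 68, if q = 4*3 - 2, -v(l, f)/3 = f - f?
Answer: -68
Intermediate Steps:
v(l, f) = 0 (v(l, f) = -3*(f - f) = -3*0 = 0)
q = 10 (q = 12 - 2 = 10)
v(4, 11)*q - 68 = 0*10 - 68 = 0 - 68 = -68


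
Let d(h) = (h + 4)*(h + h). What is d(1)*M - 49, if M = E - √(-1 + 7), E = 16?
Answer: 111 - 10*√6 ≈ 86.505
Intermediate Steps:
d(h) = 2*h*(4 + h) (d(h) = (4 + h)*(2*h) = 2*h*(4 + h))
M = 16 - √6 (M = 16 - √(-1 + 7) = 16 - √6 ≈ 13.551)
d(1)*M - 49 = (2*1*(4 + 1))*(16 - √6) - 49 = (2*1*5)*(16 - √6) - 49 = 10*(16 - √6) - 49 = (160 - 10*√6) - 49 = 111 - 10*√6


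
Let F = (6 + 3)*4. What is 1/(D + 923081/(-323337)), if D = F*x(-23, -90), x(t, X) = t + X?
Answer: -323337/1316257997 ≈ -0.00024565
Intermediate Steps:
x(t, X) = X + t
F = 36 (F = 9*4 = 36)
D = -4068 (D = 36*(-90 - 23) = 36*(-113) = -4068)
1/(D + 923081/(-323337)) = 1/(-4068 + 923081/(-323337)) = 1/(-4068 + 923081*(-1/323337)) = 1/(-4068 - 923081/323337) = 1/(-1316257997/323337) = -323337/1316257997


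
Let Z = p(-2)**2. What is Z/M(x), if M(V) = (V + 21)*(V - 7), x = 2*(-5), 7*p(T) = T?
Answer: -4/9163 ≈ -0.00043654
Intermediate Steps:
p(T) = T/7
x = -10
Z = 4/49 (Z = ((1/7)*(-2))**2 = (-2/7)**2 = 4/49 ≈ 0.081633)
M(V) = (-7 + V)*(21 + V) (M(V) = (21 + V)*(-7 + V) = (-7 + V)*(21 + V))
Z/M(x) = 4/(49*(-147 + (-10)**2 + 14*(-10))) = 4/(49*(-147 + 100 - 140)) = (4/49)/(-187) = (4/49)*(-1/187) = -4/9163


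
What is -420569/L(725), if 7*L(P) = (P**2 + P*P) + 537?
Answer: -2943983/1051787 ≈ -2.7990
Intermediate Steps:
L(P) = 537/7 + 2*P**2/7 (L(P) = ((P**2 + P*P) + 537)/7 = ((P**2 + P**2) + 537)/7 = (2*P**2 + 537)/7 = (537 + 2*P**2)/7 = 537/7 + 2*P**2/7)
-420569/L(725) = -420569/(537/7 + (2/7)*725**2) = -420569/(537/7 + (2/7)*525625) = -420569/(537/7 + 1051250/7) = -420569/1051787/7 = -420569*7/1051787 = -2943983/1051787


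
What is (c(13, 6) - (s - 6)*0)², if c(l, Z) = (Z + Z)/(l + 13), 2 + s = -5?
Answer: 36/169 ≈ 0.21302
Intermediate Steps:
s = -7 (s = -2 - 5 = -7)
c(l, Z) = 2*Z/(13 + l) (c(l, Z) = (2*Z)/(13 + l) = 2*Z/(13 + l))
(c(13, 6) - (s - 6)*0)² = (2*6/(13 + 13) - (-7 - 6)*0)² = (2*6/26 - (-13)*0)² = (2*6*(1/26) - 1*0)² = (6/13 + 0)² = (6/13)² = 36/169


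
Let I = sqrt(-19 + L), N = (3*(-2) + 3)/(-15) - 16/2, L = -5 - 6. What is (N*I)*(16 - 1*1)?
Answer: -117*I*sqrt(30) ≈ -640.83*I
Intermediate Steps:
L = -11
N = -39/5 (N = (-6 + 3)*(-1/15) - 16*1/2 = -3*(-1/15) - 8 = 1/5 - 8 = -39/5 ≈ -7.8000)
I = I*sqrt(30) (I = sqrt(-19 - 11) = sqrt(-30) = I*sqrt(30) ≈ 5.4772*I)
(N*I)*(16 - 1*1) = (-39*I*sqrt(30)/5)*(16 - 1*1) = (-39*I*sqrt(30)/5)*(16 - 1) = -39*I*sqrt(30)/5*15 = -117*I*sqrt(30)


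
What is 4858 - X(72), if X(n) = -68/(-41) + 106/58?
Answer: 5772017/1189 ≈ 4854.5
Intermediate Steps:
X(n) = 4145/1189 (X(n) = -68*(-1/41) + 106*(1/58) = 68/41 + 53/29 = 4145/1189)
4858 - X(72) = 4858 - 1*4145/1189 = 4858 - 4145/1189 = 5772017/1189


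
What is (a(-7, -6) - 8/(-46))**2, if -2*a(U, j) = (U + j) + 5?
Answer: 9216/529 ≈ 17.422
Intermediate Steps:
a(U, j) = -5/2 - U/2 - j/2 (a(U, j) = -((U + j) + 5)/2 = -(5 + U + j)/2 = -5/2 - U/2 - j/2)
(a(-7, -6) - 8/(-46))**2 = ((-5/2 - 1/2*(-7) - 1/2*(-6)) - 8/(-46))**2 = ((-5/2 + 7/2 + 3) - 8*(-1/46))**2 = (4 + 4/23)**2 = (96/23)**2 = 9216/529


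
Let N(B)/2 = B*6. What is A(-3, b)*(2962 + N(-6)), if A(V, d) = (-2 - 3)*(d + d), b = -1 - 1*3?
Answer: 115600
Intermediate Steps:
N(B) = 12*B (N(B) = 2*(B*6) = 2*(6*B) = 12*B)
b = -4 (b = -1 - 3 = -4)
A(V, d) = -10*d
A(-3, b)*(2962 + N(-6)) = (-10*(-4))*(2962 + 12*(-6)) = 40*(2962 - 72) = 40*2890 = 115600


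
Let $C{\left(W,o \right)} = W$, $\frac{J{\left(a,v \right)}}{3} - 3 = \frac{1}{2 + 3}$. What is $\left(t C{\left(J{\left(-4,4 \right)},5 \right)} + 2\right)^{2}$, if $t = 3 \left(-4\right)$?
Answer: $\frac{320356}{25} \approx 12814.0$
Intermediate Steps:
$J{\left(a,v \right)} = \frac{48}{5}$ ($J{\left(a,v \right)} = 9 + \frac{3}{2 + 3} = 9 + \frac{3}{5} = \frac{48}{5}$)
$t = -12$
$\left(t C{\left(J{\left(-4,4 \right)},5 \right)} + 2\right)^{2} = \left(\left(-12\right) \frac{48}{5} + 2\right)^{2} = \left(- \frac{576}{5} + 2\right)^{2} = \left(- \frac{566}{5}\right)^{2} = \frac{320356}{25}$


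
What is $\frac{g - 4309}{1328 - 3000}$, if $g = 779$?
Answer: $\frac{1765}{836} \approx 2.1112$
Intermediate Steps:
$\frac{g - 4309}{1328 - 3000} = \frac{779 - 4309}{1328 - 3000} = - \frac{3530}{-1672} = \left(-3530\right) \left(- \frac{1}{1672}\right) = \frac{1765}{836}$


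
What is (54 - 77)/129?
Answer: -23/129 ≈ -0.17829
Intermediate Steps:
(54 - 77)/129 = -23*1/129 = -23/129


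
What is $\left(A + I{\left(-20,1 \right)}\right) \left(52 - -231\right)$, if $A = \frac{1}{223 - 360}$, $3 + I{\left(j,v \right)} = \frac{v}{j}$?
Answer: $- \frac{2370691}{2740} \approx -865.22$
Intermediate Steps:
$I{\left(j,v \right)} = -3 + \frac{v}{j}$
$A = - \frac{1}{137}$ ($A = \frac{1}{-137} = - \frac{1}{137} \approx -0.0072993$)
$\left(A + I{\left(-20,1 \right)}\right) \left(52 - -231\right) = \left(- \frac{1}{137} - \left(3 - \frac{1}{-20}\right)\right) \left(52 - -231\right) = \left(- \frac{1}{137} + \left(-3 + 1 \left(- \frac{1}{20}\right)\right)\right) \left(52 + 231\right) = \left(- \frac{1}{137} - \frac{61}{20}\right) 283 = \left(- \frac{8377}{2740}\right) 283 = - \frac{2370691}{2740}$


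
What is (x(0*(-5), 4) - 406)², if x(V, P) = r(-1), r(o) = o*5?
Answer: 168921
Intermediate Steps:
r(o) = 5*o
x(V, P) = -5 (x(V, P) = 5*(-1) = -5)
(x(0*(-5), 4) - 406)² = (-5 - 406)² = (-411)² = 168921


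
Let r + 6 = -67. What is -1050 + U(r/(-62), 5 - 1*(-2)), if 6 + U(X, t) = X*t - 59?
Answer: -68619/62 ≈ -1106.8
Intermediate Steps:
r = -73 (r = -6 - 67 = -73)
U(X, t) = -65 + X*t (U(X, t) = -6 + (X*t - 59) = -6 + (-59 + X*t) = -65 + X*t)
-1050 + U(r/(-62), 5 - 1*(-2)) = -1050 + (-65 + (-73/(-62))*(5 - 1*(-2))) = -1050 + (-65 + (-73*(-1/62))*(5 + 2)) = -1050 + (-65 + (73/62)*7) = -1050 + (-65 + 511/62) = -1050 - 3519/62 = -68619/62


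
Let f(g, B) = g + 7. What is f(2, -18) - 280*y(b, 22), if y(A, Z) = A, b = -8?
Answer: 2249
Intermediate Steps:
f(g, B) = 7 + g
f(2, -18) - 280*y(b, 22) = (7 + 2) - 280*(-8) = 9 + 2240 = 2249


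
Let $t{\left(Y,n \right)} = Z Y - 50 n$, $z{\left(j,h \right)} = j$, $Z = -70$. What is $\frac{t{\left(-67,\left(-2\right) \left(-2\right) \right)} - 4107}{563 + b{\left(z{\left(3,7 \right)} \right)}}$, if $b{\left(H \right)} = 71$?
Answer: $\frac{383}{634} \approx 0.6041$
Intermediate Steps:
$t{\left(Y,n \right)} = - 70 Y - 50 n$
$\frac{t{\left(-67,\left(-2\right) \left(-2\right) \right)} - 4107}{563 + b{\left(z{\left(3,7 \right)} \right)}} = \frac{\left(\left(-70\right) \left(-67\right) - 50 \left(\left(-2\right) \left(-2\right)\right)\right) - 4107}{563 + 71} = \frac{\left(4690 - 200\right) - 4107}{634} = \left(\left(4690 - 200\right) - 4107\right) \frac{1}{634} = \left(4490 - 4107\right) \frac{1}{634} = 383 \cdot \frac{1}{634} = \frac{383}{634}$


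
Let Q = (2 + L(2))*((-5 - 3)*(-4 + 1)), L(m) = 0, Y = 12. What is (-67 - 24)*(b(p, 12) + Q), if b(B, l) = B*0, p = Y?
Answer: -4368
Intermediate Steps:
p = 12
b(B, l) = 0
Q = 48 (Q = (2 + 0)*((-5 - 3)*(-4 + 1)) = 2*(-8*(-3)) = 2*24 = 48)
(-67 - 24)*(b(p, 12) + Q) = (-67 - 24)*(0 + 48) = -91*48 = -4368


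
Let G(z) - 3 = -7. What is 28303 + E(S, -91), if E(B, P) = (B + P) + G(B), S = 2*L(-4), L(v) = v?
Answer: 28200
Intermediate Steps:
G(z) = -4 (G(z) = 3 - 7 = -4)
S = -8 (S = 2*(-4) = -8)
E(B, P) = -4 + B + P (E(B, P) = (B + P) - 4 = -4 + B + P)
28303 + E(S, -91) = 28303 + (-4 - 8 - 91) = 28303 - 103 = 28200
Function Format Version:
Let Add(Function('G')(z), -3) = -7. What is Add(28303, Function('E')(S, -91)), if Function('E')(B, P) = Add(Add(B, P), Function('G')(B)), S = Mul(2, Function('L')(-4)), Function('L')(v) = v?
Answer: 28200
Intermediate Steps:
Function('G')(z) = -4 (Function('G')(z) = Add(3, -7) = -4)
S = -8 (S = Mul(2, -4) = -8)
Function('E')(B, P) = Add(-4, B, P) (Function('E')(B, P) = Add(Add(B, P), -4) = Add(-4, B, P))
Add(28303, Function('E')(S, -91)) = Add(28303, Add(-4, -8, -91)) = Add(28303, -103) = 28200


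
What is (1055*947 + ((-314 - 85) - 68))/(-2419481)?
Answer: -998618/2419481 ≈ -0.41274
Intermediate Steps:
(1055*947 + ((-314 - 85) - 68))/(-2419481) = (999085 + (-399 - 68))*(-1/2419481) = (999085 - 467)*(-1/2419481) = 998618*(-1/2419481) = -998618/2419481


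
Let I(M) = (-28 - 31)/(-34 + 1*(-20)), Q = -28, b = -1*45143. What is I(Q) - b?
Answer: 2437781/54 ≈ 45144.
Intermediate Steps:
b = -45143
I(M) = 59/54 (I(M) = -59/(-34 - 20) = -59/(-54) = -59*(-1/54) = 59/54)
I(Q) - b = 59/54 - 1*(-45143) = 59/54 + 45143 = 2437781/54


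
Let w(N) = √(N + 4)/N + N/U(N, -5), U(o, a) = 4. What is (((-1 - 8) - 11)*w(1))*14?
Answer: -70 - 280*√5 ≈ -696.10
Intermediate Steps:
w(N) = N/4 + √(4 + N)/N (w(N) = √(N + 4)/N + N/4 = √(4 + N)/N + N*(¼) = √(4 + N)/N + N/4 = N/4 + √(4 + N)/N)
(((-1 - 8) - 11)*w(1))*14 = (((-1 - 8) - 11)*((¼)*1 + √(4 + 1)/1))*14 = ((-9 - 11)*(¼ + 1*√5))*14 = -20*(¼ + √5)*14 = (-5 - 20*√5)*14 = -70 - 280*√5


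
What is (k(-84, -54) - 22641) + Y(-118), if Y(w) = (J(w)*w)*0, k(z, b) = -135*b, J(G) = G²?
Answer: -15351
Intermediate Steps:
Y(w) = 0 (Y(w) = (w²*w)*0 = w³*0 = 0)
(k(-84, -54) - 22641) + Y(-118) = (-135*(-54) - 22641) + 0 = (7290 - 22641) + 0 = -15351 + 0 = -15351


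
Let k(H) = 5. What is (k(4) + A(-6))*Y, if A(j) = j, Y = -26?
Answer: 26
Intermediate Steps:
(k(4) + A(-6))*Y = (5 - 6)*(-26) = -1*(-26) = 26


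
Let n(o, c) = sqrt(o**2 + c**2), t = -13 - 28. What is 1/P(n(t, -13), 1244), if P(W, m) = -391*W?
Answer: -sqrt(74)/144670 ≈ -5.9462e-5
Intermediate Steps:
t = -41
n(o, c) = sqrt(c**2 + o**2)
1/P(n(t, -13), 1244) = 1/(-391*sqrt((-13)**2 + (-41)**2)) = 1/(-391*sqrt(169 + 1681)) = 1/(-1955*sqrt(74)) = -sqrt(74)/144670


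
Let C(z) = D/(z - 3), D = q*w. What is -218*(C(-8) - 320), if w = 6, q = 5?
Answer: 773900/11 ≈ 70355.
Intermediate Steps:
D = 30 (D = 5*6 = 30)
C(z) = 30/(-3 + z) (C(z) = 30/(z - 3) = 30/(-3 + z))
-218*(C(-8) - 320) = -218*(30/(-3 - 8) - 320) = -218*(30/(-11) - 320) = -218*(30*(-1/11) - 320) = -218*(-30/11 - 320) = -218*(-3550/11) = 773900/11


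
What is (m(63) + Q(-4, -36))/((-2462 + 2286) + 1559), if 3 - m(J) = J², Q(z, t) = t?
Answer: -1334/461 ≈ -2.8937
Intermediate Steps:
m(J) = 3 - J²
(m(63) + Q(-4, -36))/((-2462 + 2286) + 1559) = ((3 - 1*63²) - 36)/((-2462 + 2286) + 1559) = ((3 - 1*3969) - 36)/(-176 + 1559) = ((3 - 3969) - 36)/1383 = (-3966 - 36)*(1/1383) = -4002*1/1383 = -1334/461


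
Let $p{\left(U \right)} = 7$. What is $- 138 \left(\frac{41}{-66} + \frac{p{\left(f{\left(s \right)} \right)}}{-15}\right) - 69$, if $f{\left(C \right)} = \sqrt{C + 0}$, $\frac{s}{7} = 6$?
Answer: $\frac{4462}{55} \approx 81.127$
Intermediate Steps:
$s = 42$ ($s = 7 \cdot 6 = 42$)
$f{\left(C \right)} = \sqrt{C}$
$- 138 \left(\frac{41}{-66} + \frac{p{\left(f{\left(s \right)} \right)}}{-15}\right) - 69 = - 138 \left(\frac{41}{-66} + \frac{7}{-15}\right) - 69 = - 138 \left(41 \left(- \frac{1}{66}\right) + 7 \left(- \frac{1}{15}\right)\right) - 69 = - 138 \left(- \frac{41}{66} - \frac{7}{15}\right) - 69 = \left(-138\right) \left(- \frac{359}{330}\right) - 69 = \frac{8257}{55} - 69 = \frac{4462}{55}$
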